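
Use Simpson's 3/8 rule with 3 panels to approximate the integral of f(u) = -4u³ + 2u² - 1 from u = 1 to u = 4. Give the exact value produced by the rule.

-216

h = (4 − 1)/3 = 1.
Nodes u₀,…,u₃ = 1, 2, 3, 4.
f(u) = -4u³ + 2u² - 1: f₀=-3, f₁=-25, f₂=-91, f₃=-225.
(3h/8)·[f₀ + 3f₁ + 3f₂ + f₃] = 0.375·(-576) = -216.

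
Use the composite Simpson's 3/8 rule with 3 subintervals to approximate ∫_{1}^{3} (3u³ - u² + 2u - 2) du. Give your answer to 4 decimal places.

55.3333

h = (3 − 1)/3 = 0.666667.
Nodes u₀,…,u₃ = 1, 1.666667, 2.333333, 3.
f(u) = 3u³ - u² + 2u - 2: f₀=2, f₁=12.444444, f₂=35.333333, f₃=76.
(3h/8)·[f₀ + 3f₁ + 3f₂ + f₃] = 0.25·(221.333333) = 55.3333.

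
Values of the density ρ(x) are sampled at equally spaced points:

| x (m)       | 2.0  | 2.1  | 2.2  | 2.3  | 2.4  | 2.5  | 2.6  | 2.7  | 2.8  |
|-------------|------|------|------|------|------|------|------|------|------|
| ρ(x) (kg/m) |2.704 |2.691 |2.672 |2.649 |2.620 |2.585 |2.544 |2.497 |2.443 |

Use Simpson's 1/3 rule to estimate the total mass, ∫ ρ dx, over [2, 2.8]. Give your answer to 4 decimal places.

h = 0.1, n = 8.
(h/3)·[y₀ + 4y₁ + 2y₂ + 4y₃ + 2y₄ + 4y₅ + 2y₆ + 4y₇ + y₈] = 0.033333·(62.507) = 2.0836.

2.0836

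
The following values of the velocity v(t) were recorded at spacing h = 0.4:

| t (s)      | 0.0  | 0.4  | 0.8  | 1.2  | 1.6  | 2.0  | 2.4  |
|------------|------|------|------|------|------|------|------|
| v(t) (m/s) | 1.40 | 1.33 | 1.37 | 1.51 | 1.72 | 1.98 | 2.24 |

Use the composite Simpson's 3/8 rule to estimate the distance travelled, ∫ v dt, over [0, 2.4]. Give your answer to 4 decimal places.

3.8790

h = 0.4, n = 6.
(3h/8)·[y₀ + 3y₁ + 3y₂ + 2y₃ + 3y₄ + 3y₅ + y₆] = 0.15·(25.86) = 3.8790.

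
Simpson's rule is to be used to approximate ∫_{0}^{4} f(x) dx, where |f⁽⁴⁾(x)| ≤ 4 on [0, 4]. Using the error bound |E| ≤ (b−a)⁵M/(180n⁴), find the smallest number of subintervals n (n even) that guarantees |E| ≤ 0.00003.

Need 4096/(180n⁴) ≤ 0.00003.
n⁴ ≥ 4096/(180·0.00003) = 758519 ⇒ n ≥ 29.5115, so the smallest even n is 30. (n must be even for Simpson's rule.)

30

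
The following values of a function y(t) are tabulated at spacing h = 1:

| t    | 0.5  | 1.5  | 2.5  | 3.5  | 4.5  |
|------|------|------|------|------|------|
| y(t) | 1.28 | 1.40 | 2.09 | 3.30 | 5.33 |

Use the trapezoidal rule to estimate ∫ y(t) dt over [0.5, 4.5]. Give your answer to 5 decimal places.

10.09500

h = 1, n = 4.
(h/2)·[y₀ + 2y₁ + 2y₂ + 2y₃ + y₄] = 0.5·(20.19) = 10.09500.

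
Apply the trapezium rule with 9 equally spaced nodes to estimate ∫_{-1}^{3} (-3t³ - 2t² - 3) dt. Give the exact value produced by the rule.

-92.5

h = (3 − (-1))/8 = 0.5.
Nodes t₀,…,t₈ = -1, -0.5, 0, 0.5, 1, 1.5, 2, 2.5, 3.
f(t) = -3t³ - 2t² - 3: f₀=-2, f₁=-3.125, f₂=-3, f₃=-3.875, f₄=-8, f₅=-17.625, f₆=-35, f₇=-62.375, f₈=-102.
(h/2)·[f₀ + 2f₁ + 2f₂ + 2f₃ + 2f₄ + 2f₅ + 2f₆ + 2f₇ + f₈] = 0.25·(-370) = -92.5.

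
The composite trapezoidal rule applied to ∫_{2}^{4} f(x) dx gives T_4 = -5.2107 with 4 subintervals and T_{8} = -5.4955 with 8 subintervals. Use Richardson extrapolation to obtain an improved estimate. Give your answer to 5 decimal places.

R = (4·T_{8} − T_4) / 3 = (4·(-5.4955) − (-5.2107))/3 = (-16.7713)/3 = -5.59043.

-5.59043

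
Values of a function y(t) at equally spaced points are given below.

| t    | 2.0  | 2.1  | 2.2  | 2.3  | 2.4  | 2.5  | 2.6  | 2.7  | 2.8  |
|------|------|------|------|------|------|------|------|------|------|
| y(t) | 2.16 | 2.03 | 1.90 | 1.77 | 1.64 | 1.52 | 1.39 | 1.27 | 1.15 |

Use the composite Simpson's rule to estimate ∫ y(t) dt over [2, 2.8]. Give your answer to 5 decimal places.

1.31767

h = 0.1, n = 8.
(h/3)·[y₀ + 4y₁ + 2y₂ + 4y₃ + 2y₄ + 4y₅ + 2y₆ + 4y₇ + y₈] = 0.033333·(39.53) = 1.31767.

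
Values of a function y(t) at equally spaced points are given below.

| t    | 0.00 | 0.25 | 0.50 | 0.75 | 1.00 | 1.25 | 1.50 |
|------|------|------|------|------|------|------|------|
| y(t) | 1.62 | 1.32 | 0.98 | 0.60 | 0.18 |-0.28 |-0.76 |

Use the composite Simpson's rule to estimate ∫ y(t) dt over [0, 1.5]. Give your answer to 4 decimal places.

h = 0.25, n = 6.
(h/3)·[y₀ + 4y₁ + 2y₂ + 4y₃ + 2y₄ + 4y₅ + y₆] = 0.083333·(9.74) = 0.8117.

0.8117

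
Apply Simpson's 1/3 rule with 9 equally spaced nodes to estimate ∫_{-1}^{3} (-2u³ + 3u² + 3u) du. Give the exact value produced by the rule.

h = (3 − (-1))/8 = 0.5.
Nodes u₀,…,u₈ = -1, -0.5, 0, 0.5, 1, 1.5, 2, 2.5, 3.
f(u) = -2u³ + 3u² + 3u: f₀=2, f₁=-0.5, f₂=0, f₃=2, f₄=4, f₅=4.5, f₆=2, f₇=-5, f₈=-18.
(h/3)·[f₀ + 4f₁ + 2f₂ + 4f₃ + 2f₄ + 4f₅ + 2f₆ + 4f₇ + f₈] = 0.166667·(0) = 0.

0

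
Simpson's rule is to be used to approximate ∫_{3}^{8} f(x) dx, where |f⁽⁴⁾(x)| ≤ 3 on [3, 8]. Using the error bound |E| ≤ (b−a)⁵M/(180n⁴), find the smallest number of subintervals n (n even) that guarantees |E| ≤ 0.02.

Need 9375/(180n⁴) ≤ 0.02.
n⁴ ≥ 9375/(180·0.02) = 2604.17 ⇒ n ≥ 7.1436, so the smallest even n is 8. (n must be even for Simpson's rule.)

8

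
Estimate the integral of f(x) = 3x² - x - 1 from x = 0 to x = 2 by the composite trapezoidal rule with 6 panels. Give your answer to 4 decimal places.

4.1111

h = (2 − 0)/6 = 0.333333.
Nodes x₀,…,x₆ = 0, 0.333333, 0.666667, 1, 1.333333, 1.666667, 2.
f(x) = 3x² - x - 1: f₀=-1, f₁=-1, f₂=-0.333333, f₃=1, f₄=3, f₅=5.666667, f₆=9.
(h/2)·[f₀ + 2f₁ + 2f₂ + 2f₃ + 2f₄ + 2f₅ + f₆] = 0.166667·(24.666667) = 4.1111.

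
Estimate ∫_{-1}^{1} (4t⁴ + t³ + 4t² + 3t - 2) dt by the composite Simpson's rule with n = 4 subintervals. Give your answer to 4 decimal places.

0.3333

h = (1 − (-1))/4 = 0.5.
Nodes t₀,…,t₄ = -1, -0.5, 0, 0.5, 1.
f(t) = 4t⁴ + t³ + 4t² + 3t - 2: f₀=2, f₁=-2.375, f₂=-2, f₃=0.875, f₄=10.
(h/3)·[f₀ + 4f₁ + 2f₂ + 4f₃ + f₄] = 0.166667·(2) = 0.3333.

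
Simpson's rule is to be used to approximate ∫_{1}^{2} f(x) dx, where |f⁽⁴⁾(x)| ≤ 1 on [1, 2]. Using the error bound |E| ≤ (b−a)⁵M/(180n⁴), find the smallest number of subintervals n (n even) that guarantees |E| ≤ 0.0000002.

14

Need 1/(180n⁴) ≤ 0.0000002.
n⁴ ≥ 1/(180·0.0000002) = 27777.8 ⇒ n ≥ 12.9099, so the smallest even n is 14. (n must be even for Simpson's rule.)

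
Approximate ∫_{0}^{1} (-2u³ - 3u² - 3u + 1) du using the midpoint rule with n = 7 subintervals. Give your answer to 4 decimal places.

-1.9898

h = (1 − 0)/7 = 0.142857.
Midpoints m₁,…,m₇ = 0.071429, 0.214286, 0.357143, 0.5, 0.642857, 0.785714, 0.928571.
f(m₁)=0.769679, f(m₂)=0.199708, f(m₃)=-0.545190, f(m₄)=-1.5, f(m₅)=-2.699708, f(m₆)=-4.179300, f(m₇)=-5.973761.
h·[f(m₁) + f(m₂) + f(m₃) + f(m₄) + f(m₅) + f(m₆) + f(m₇)] = 0.142857·(-13.928571) = -1.9898.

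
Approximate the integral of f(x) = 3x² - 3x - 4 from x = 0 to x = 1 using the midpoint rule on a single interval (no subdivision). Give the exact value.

-4.75

M = (b−a)·f(0.5) = 1·(-4.75) = -4.75.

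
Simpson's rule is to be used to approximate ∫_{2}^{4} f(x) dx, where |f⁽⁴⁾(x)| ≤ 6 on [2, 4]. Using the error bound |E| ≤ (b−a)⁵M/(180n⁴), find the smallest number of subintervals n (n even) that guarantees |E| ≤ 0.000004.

Need 192/(180n⁴) ≤ 0.000004.
n⁴ ≥ 192/(180·0.000004) = 266667 ⇒ n ≥ 22.7244, so the smallest even n is 24. (n must be even for Simpson's rule.)

24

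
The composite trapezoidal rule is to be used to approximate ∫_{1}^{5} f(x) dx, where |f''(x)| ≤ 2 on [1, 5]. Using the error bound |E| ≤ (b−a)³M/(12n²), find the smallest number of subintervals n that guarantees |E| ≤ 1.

Need 128/(12n²) ≤ 1.
n² ≥ 128/(12·1) = 10.6667 ⇒ n ≥ 3.2660, so the smallest n is 4.

4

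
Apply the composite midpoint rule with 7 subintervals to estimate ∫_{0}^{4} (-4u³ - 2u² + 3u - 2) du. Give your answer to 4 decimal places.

-279.8367

h = (4 − 0)/7 = 0.571429.
Midpoints m₁,…,m₇ = 0.285714, 0.857143, 1.428571, 2, 2.571429, 3.142857, 3.714286.
f(m₁)=-1.399417, f(m₂)=-3.416910, f(m₃)=-13.457726, f(m₄)=-36, f(m₅)=-75.521866, f(m₆)=-136.501458, f(m₇)=-223.416910.
h·[f(m₁) + f(m₂) + f(m₃) + f(m₄) + f(m₅) + f(m₆) + f(m₇)] = 0.571429·(-489.714286) = -279.8367.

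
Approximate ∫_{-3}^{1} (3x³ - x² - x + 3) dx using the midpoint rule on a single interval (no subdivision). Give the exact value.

0

M = (b−a)·f(-1) = 4·(0) = 0.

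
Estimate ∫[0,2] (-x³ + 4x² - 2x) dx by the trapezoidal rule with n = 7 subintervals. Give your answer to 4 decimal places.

h = (2 − 0)/7 = 0.285714.
Nodes x₀,…,x₇ = 0, 0.285714, 0.571429, 0.857143, 1.142857, 1.428571, 1.714286, 2.
f(x) = -x³ + 4x² - 2x: f₀=0, f₁=-0.268222, f₂=-0.023324, f₃=0.594752, f₄=1.446064, f₅=2.390671, f₆=3.288630, f₇=4.
(h/2)·[f₀ + 2f₁ + 2f₂ + 2f₃ + 2f₄ + 2f₅ + 2f₆ + f₇] = 0.142857·(18.857143) = 2.6939.

2.6939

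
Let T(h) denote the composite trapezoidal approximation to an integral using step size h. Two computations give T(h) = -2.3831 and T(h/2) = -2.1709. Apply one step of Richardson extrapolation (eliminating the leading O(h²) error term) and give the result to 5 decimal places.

R = (4·T(h/2) − T(h)) / 3 = (4·(-2.1709) − (-2.3831))/3 = (-6.3005)/3 = -2.10017.

-2.10017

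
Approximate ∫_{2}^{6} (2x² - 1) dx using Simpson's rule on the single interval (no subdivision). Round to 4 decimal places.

S = (b−a)/6 · [f(2) + 4f(4) + f(6)] = 0.666667·[7 + 4·31 + 71] = 134.6667.

134.6667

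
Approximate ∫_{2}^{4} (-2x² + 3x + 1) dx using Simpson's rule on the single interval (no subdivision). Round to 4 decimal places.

S = (b−a)/6 · [f(2) + 4f(3) + f(4)] = 0.333333·[(-1) + 4·(-8) + (-19)] = -17.3333.

-17.3333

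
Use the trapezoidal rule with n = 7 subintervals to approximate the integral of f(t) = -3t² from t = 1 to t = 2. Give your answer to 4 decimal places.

h = (2 − 1)/7 = 0.142857.
Nodes t₀,…,t₇ = 1, 1.142857, 1.285714, 1.428571, 1.571429, 1.714286, 1.857143, 2.
f(t) = -3t²: f₀=-3, f₁=-3.918367, f₂=-4.959184, f₃=-6.122449, f₄=-7.408163, f₅=-8.816327, f₆=-10.346939, f₇=-12.
(h/2)·[f₀ + 2f₁ + 2f₂ + 2f₃ + 2f₄ + 2f₅ + 2f₆ + f₇] = 0.071429·(-98.142857) = -7.0102.

-7.0102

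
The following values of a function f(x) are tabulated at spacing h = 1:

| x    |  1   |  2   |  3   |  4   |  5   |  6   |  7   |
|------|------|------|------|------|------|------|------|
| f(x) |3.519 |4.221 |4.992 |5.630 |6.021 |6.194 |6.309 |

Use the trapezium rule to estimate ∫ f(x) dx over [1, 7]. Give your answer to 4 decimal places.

31.9720

h = 1, n = 6.
(h/2)·[y₀ + 2y₁ + 2y₂ + 2y₃ + 2y₄ + 2y₅ + y₆] = 0.5·(63.944) = 31.9720.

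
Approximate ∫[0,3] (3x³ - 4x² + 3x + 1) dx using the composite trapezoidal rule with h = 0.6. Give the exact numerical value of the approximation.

42.96

h = (3 − 0)/5 = 0.6.
Nodes x₀,…,x₅ = 0, 0.6, 1.2, 1.8, 2.4, 3.
f(x) = 3x³ - 4x² + 3x + 1: f₀=1, f₁=2.008, f₂=4.024, f₃=10.936, f₄=26.632, f₅=55.
(h/2)·[f₀ + 2f₁ + 2f₂ + 2f₃ + 2f₄ + f₅] = 0.3·(143.2) = 42.96.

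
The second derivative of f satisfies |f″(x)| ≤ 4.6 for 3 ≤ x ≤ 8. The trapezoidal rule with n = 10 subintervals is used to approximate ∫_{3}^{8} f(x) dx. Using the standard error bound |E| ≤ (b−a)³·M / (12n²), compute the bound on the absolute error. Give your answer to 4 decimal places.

|E| ≤ (5)³·4.6 / (12·10²) = 575/1200 = 0.4792.

0.4792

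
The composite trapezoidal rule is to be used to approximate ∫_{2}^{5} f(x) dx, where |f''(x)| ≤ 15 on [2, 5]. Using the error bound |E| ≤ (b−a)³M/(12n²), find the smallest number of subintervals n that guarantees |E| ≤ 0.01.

Need 405/(12n²) ≤ 0.01.
n² ≥ 405/(12·0.01) = 3375 ⇒ n ≥ 58.0948, so the smallest n is 59.

59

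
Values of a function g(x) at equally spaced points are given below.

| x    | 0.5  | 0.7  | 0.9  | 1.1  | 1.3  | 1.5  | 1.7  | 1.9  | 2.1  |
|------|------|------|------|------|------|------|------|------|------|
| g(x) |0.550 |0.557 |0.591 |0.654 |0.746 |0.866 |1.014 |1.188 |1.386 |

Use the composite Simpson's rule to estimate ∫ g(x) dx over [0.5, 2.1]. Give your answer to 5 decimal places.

h = 0.2, n = 8.
(h/3)·[y₀ + 4y₁ + 2y₂ + 4y₃ + 2y₄ + 4y₅ + 2y₆ + 4y₇ + y₈] = 0.066667·(19.698) = 1.31320.

1.31320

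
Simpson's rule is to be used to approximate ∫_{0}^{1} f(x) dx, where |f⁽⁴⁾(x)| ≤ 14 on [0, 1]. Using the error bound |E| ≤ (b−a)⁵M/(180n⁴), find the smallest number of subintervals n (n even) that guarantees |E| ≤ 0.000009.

10

Need 14/(180n⁴) ≤ 0.000009.
n⁴ ≥ 14/(180·0.000009) = 8641.98 ⇒ n ≥ 9.6417, so the smallest even n is 10. (n must be even for Simpson's rule.)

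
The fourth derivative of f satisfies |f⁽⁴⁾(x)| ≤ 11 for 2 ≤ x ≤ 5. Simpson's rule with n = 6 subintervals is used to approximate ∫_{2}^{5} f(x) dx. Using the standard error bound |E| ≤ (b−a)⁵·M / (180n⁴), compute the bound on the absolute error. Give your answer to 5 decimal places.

0.01146

|E| ≤ (3)⁵·11 / (180·6⁴) = 2673/233280 = 0.01146.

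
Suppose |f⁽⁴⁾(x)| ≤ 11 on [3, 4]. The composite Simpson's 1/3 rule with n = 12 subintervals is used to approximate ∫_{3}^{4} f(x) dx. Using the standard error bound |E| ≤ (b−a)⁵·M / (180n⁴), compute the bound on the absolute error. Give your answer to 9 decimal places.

0.000002947

|E| ≤ (1)⁵·11 / (180·12⁴) = 11/3732480 = 0.000002947.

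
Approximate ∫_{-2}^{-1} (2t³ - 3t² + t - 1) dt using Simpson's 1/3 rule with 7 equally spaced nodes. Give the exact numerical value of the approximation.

h = (-1 − (-2))/6 = 0.166667.
Nodes t₀,…,t₆ = -2, -1.833333, -1.666667, -1.5, -1.333333, -1.166667, -1.
f(t) = 2t³ - 3t² + t - 1: f₀=-31, f₁=-25.240741, f₂=-20.259259, f₃=-16, f₄=-12.407407, f₅=-9.425926, f₆=-7.
(h/3)·[f₀ + 4f₁ + 2f₂ + 4f₃ + 2f₄ + 4f₅ + f₆] = 0.055556·(-306) = -17.

-17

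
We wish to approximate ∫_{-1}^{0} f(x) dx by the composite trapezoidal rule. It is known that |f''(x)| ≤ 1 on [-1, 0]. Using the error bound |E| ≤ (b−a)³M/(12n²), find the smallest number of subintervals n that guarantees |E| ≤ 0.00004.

Need 1/(12n²) ≤ 0.00004.
n² ≥ 1/(12·0.00004) = 2083.33 ⇒ n ≥ 45.6435, so the smallest n is 46.

46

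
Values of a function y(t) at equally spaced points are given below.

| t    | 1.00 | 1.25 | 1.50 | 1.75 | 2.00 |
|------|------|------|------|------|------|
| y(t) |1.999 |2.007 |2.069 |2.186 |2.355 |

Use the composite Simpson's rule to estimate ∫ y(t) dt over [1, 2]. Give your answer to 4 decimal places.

2.1053

h = 0.25, n = 4.
(h/3)·[y₀ + 4y₁ + 2y₂ + 4y₃ + y₄] = 0.083333·(25.264) = 2.1053.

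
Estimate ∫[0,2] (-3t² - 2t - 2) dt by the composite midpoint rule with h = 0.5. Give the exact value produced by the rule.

h = (2 − 0)/4 = 0.5.
Midpoints m₁,…,m₄ = 0.25, 0.75, 1.25, 1.75.
f(m₁)=-2.6875, f(m₂)=-5.1875, f(m₃)=-9.1875, f(m₄)=-14.6875.
h·[f(m₁) + f(m₂) + f(m₃) + f(m₄)] = 0.5·(-31.75) = -15.875.

-15.875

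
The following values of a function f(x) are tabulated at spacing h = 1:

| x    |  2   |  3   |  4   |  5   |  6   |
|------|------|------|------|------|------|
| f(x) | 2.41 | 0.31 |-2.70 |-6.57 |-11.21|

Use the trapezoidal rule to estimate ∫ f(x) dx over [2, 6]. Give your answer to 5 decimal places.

-13.36000

h = 1, n = 4.
(h/2)·[y₀ + 2y₁ + 2y₂ + 2y₃ + y₄] = 0.5·(-26.72) = -13.36000.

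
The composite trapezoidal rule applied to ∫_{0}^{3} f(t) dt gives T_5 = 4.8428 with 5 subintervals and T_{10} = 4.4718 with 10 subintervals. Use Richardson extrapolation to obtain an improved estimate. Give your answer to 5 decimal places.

R = (4·T_{10} − T_5) / 3 = (4·4.4718 − 4.8428)/3 = (13.0444)/3 = 4.34813.

4.34813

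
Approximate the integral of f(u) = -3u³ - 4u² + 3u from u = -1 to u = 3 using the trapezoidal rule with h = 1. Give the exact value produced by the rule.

h = (3 − (-1))/4 = 1.
Nodes u₀,…,u₄ = -1, 0, 1, 2, 3.
f(u) = -3u³ - 4u² + 3u: f₀=-4, f₁=0, f₂=-4, f₃=-34, f₄=-108.
(h/2)·[f₀ + 2f₁ + 2f₂ + 2f₃ + f₄] = 0.5·(-188) = -94.

-94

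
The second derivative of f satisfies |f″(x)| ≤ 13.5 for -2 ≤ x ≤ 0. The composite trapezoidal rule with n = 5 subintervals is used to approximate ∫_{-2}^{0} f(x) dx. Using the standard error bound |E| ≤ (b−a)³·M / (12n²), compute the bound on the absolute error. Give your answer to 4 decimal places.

0.3600

|E| ≤ (2)³·13.5 / (12·5²) = 108/300 = 0.3600.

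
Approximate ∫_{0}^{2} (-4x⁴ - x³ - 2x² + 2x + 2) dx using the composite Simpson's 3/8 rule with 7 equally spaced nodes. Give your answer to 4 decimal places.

-26.9630

h = (2 − 0)/6 = 0.333333.
Nodes x₀,…,x₆ = 0, 0.333333, 0.666667, 1, 1.333333, 1.666667, 2.
f(x) = -4x⁴ - x³ - 2x² + 2x + 2: f₀=2, f₁=2.358025, f₂=1.358025, f₃=-3, f₄=-13.901235, f₅=-35.716049, f₆=-74.
(3h/8)·[f₀ + 3f₁ + 3f₂ + 2f₃ + 3f₄ + 3f₅ + f₆] = 0.125·(-215.703704) = -26.9630.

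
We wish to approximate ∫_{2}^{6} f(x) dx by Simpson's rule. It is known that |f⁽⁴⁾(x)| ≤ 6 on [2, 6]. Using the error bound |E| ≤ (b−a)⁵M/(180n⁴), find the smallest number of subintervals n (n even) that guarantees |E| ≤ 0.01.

8

Need 6144/(180n⁴) ≤ 0.01.
n⁴ ≥ 6144/(180·0.01) = 3413.33 ⇒ n ≥ 7.6435, so the smallest even n is 8. (n must be even for Simpson's rule.)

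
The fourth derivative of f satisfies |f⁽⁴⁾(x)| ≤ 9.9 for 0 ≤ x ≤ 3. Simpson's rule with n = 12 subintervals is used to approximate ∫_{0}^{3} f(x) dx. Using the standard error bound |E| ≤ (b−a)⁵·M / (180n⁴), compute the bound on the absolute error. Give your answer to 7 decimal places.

0.0006445

|E| ≤ (3)⁵·9.9 / (180·12⁴) = 2405.7/3732480 = 0.0006445.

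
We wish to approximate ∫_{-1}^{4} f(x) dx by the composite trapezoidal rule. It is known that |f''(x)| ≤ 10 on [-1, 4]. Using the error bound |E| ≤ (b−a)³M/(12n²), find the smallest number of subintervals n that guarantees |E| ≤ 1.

11

Need 1250/(12n²) ≤ 1.
n² ≥ 1250/(12·1) = 104.167 ⇒ n ≥ 10.2062, so the smallest n is 11.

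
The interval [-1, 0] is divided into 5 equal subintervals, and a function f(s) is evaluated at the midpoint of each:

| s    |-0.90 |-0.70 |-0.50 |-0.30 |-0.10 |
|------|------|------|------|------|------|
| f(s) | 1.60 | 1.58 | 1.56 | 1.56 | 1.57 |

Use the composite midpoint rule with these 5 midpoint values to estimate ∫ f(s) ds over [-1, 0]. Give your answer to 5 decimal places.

h = 0.2, n = 5.
h·[y(m₁) + y(m₂) + y(m₃) + y(m₄) + y(m₅)] = 0.2·(7.87) = 1.57400.

1.57400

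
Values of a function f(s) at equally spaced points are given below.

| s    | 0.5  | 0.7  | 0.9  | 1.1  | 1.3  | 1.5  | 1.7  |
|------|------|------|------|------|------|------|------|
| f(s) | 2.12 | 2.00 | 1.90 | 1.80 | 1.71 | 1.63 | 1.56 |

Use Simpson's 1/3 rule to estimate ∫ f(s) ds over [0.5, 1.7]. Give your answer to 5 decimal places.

h = 0.2, n = 6.
(h/3)·[y₀ + 4y₁ + 2y₂ + 4y₃ + 2y₄ + 4y₅ + y₆] = 0.066667·(32.62) = 2.17467.

2.17467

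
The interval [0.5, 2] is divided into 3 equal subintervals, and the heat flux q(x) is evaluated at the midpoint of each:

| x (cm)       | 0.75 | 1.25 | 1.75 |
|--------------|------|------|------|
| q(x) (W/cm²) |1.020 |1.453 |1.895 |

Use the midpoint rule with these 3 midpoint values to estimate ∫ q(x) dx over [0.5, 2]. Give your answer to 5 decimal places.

h = 0.5, n = 3.
h·[y(m₁) + y(m₂) + y(m₃)] = 0.5·(4.368) = 2.18400.

2.18400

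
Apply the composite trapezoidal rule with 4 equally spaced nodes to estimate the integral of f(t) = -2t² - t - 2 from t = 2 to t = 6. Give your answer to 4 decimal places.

h = (6 − 2)/3 = 1.333333.
Nodes t₀,…,t₃ = 2, 3.333333, 4.666667, 6.
f(t) = -2t² - t - 2: f₀=-12, f₁=-27.555556, f₂=-50.222222, f₃=-80.
(h/2)·[f₀ + 2f₁ + 2f₂ + f₃] = 0.666667·(-247.555556) = -165.0370.

-165.0370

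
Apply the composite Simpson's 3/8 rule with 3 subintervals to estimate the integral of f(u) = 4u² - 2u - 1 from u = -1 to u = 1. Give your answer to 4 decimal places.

0.6667

h = (1 − (-1))/3 = 0.666667.
Nodes u₀,…,u₃ = -1, -0.333333, 0.333333, 1.
f(u) = 4u² - 2u - 1: f₀=5, f₁=0.111111, f₂=-1.222222, f₃=1.
(3h/8)·[f₀ + 3f₁ + 3f₂ + f₃] = 0.25·(2.666667) = 0.6667.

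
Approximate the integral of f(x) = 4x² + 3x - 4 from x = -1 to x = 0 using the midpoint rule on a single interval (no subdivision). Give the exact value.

M = (b−a)·f(-0.5) = 1·(-4.5) = -4.5.

-4.5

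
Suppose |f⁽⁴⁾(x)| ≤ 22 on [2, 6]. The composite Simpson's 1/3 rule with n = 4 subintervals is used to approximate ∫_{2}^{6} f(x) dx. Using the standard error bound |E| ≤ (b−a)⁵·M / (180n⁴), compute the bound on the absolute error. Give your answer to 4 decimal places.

0.4889

|E| ≤ (4)⁵·22 / (180·4⁴) = 22528/46080 = 0.4889.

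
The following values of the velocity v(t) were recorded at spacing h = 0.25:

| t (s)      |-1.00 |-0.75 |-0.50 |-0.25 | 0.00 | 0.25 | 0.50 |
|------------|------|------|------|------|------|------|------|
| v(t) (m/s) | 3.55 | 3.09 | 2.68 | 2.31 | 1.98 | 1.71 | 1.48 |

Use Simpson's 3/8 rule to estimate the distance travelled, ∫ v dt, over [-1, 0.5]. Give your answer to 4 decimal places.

h = 0.25, n = 6.
(3h/8)·[y₀ + 3y₁ + 3y₂ + 2y₃ + 3y₄ + 3y₅ + y₆] = 0.09375·(38.03) = 3.5653.

3.5653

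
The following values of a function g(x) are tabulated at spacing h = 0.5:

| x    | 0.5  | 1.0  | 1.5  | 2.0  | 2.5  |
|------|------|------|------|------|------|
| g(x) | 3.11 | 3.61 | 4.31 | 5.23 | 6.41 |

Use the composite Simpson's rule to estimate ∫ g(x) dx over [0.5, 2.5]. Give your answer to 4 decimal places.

h = 0.5, n = 4.
(h/3)·[y₀ + 4y₁ + 2y₂ + 4y₃ + y₄] = 0.166667·(53.50) = 8.9167.

8.9167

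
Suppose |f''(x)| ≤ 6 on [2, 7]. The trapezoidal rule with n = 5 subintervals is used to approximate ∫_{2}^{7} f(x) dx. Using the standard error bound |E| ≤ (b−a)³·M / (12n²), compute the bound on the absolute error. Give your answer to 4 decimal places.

2.5000

|E| ≤ (5)³·6 / (12·5²) = 750/300 = 2.5000.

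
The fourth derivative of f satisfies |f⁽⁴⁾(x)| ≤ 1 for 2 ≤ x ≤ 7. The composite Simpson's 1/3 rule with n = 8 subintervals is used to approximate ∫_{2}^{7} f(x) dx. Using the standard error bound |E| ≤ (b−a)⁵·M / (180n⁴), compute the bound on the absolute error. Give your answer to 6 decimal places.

0.004239

|E| ≤ (5)⁵·1 / (180·8⁴) = 3125/737280 = 0.004239.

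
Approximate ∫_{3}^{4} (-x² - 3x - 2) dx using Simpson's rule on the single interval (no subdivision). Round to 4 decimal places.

-24.8333

S = (b−a)/6 · [f(3) + 4f(3.5) + f(4)] = 0.166667·[(-20) + 4·(-24.75) + (-30)] = -24.8333.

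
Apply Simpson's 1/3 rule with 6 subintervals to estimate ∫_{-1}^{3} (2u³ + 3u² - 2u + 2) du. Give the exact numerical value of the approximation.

h = (3 − (-1))/6 = 0.666667.
Nodes u₀,…,u₆ = -1, -0.333333, 0.333333, 1, 1.666667, 2.333333, 3.
f(u) = 2u³ + 3u² - 2u + 2: f₀=5, f₁=2.925926, f₂=1.740741, f₃=5, f₄=16.259259, f₅=39.074074, f₆=77.
(h/3)·[f₀ + 4f₁ + 2f₂ + 4f₃ + 2f₄ + 4f₅ + f₆] = 0.222222·(306) = 68.

68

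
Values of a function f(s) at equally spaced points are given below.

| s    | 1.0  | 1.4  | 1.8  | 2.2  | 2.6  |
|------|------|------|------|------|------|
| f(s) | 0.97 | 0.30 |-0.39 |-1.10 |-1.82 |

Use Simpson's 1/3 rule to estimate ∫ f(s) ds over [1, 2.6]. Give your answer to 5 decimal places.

-0.64400

h = 0.4, n = 4.
(h/3)·[y₀ + 4y₁ + 2y₂ + 4y₃ + y₄] = 0.133333·(-4.83) = -0.64400.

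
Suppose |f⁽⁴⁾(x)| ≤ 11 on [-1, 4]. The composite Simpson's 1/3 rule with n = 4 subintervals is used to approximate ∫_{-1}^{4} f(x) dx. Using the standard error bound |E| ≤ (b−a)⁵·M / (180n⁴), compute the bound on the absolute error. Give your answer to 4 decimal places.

0.7460

|E| ≤ (5)⁵·11 / (180·4⁴) = 34375/46080 = 0.7460.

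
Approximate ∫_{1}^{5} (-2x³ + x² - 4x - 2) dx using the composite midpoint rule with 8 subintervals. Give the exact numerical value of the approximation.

h = (5 − 1)/8 = 0.5.
Midpoints m₁,…,m₈ = 1.25, 1.75, 2.25, 2.75, 3.25, 3.75, 4.25, 4.75.
f(m₁)=-9.34375, f(m₂)=-16.65625, f(m₃)=-28.71875, f(m₄)=-47.03125, f(m₅)=-73.09375, f(m₆)=-108.40625, f(m₇)=-154.46875, f(m₈)=-212.78125.
h·[f(m₁) + f(m₂) + f(m₃) + f(m₄) + f(m₅) + f(m₆) + f(m₇) + f(m₈)] = 0.5·(-650.5) = -325.25.

-325.25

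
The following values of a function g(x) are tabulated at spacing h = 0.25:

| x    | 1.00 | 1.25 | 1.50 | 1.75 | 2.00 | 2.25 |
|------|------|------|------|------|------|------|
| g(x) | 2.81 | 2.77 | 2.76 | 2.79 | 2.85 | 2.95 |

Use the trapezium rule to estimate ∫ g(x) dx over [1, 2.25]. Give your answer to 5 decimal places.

h = 0.25, n = 5.
(h/2)·[y₀ + 2y₁ + 2y₂ + 2y₃ + 2y₄ + y₅] = 0.125·(28.10) = 3.51250.

3.51250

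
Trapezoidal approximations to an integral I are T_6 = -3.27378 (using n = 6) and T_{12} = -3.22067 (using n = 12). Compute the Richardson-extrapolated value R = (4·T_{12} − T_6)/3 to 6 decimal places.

R = (4·T_{12} − T_6) / 3 = (4·(-3.22067) − (-3.27378))/3 = (-9.60890)/3 = -3.202967.

-3.202967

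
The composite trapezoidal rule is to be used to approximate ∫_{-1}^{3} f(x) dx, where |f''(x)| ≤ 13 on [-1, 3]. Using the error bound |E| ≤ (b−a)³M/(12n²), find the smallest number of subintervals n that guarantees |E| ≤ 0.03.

Need 832/(12n²) ≤ 0.03.
n² ≥ 832/(12·0.03) = 2311.11 ⇒ n ≥ 48.0740, so the smallest n is 49.

49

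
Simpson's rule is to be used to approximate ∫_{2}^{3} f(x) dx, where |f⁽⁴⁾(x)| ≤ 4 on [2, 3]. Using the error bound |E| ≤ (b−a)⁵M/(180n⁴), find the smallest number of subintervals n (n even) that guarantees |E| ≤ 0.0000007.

Need 4/(180n⁴) ≤ 0.0000007.
n⁴ ≥ 4/(180·0.0000007) = 31746 ⇒ n ≥ 13.3482, so the smallest even n is 14. (n must be even for Simpson's rule.)

14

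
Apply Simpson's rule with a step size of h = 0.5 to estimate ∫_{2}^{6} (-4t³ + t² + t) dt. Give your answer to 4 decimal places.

h = (6 − 2)/8 = 0.5.
Nodes t₀,…,t₈ = 2, 2.5, 3, 3.5, 4, 4.5, 5, 5.5, 6.
f(t) = -4t³ + t² + t: f₀=-26, f₁=-53.75, f₂=-96, f₃=-155.75, f₄=-236, f₅=-339.75, f₆=-470, f₇=-629.75, f₈=-822.
(h/3)·[f₀ + 4f₁ + 2f₂ + 4f₃ + 2f₄ + 4f₅ + 2f₆ + 4f₇ + f₈] = 0.166667·(-7168) = -1194.6667.

-1194.6667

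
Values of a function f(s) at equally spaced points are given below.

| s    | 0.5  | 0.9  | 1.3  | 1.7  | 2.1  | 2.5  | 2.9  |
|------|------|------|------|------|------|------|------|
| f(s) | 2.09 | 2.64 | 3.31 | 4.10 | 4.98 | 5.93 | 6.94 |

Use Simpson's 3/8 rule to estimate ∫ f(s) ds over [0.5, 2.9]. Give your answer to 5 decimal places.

h = 0.4, n = 6.
(3h/8)·[y₀ + 3y₁ + 3y₂ + 2y₃ + 3y₄ + 3y₅ + y₆] = 0.15·(67.81) = 10.17150.

10.17150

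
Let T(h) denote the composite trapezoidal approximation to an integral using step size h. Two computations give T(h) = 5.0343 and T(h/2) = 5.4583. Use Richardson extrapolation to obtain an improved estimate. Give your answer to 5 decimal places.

R = (4·T(h/2) − T(h)) / 3 = (4·5.4583 − 5.0343)/3 = (16.7989)/3 = 5.59963.

5.59963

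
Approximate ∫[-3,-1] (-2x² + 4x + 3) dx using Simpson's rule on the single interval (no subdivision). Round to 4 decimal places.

-27.3333

S = (b−a)/6 · [f(-3) + 4f(-2) + f(-1)] = 0.333333·[(-27) + 4·(-13) + (-3)] = -27.3333.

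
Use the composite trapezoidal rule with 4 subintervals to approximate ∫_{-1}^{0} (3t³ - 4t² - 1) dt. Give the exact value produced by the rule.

h = (0 − (-1))/4 = 0.25.
Nodes t₀,…,t₄ = -1, -0.75, -0.5, -0.25, 0.
f(t) = 3t³ - 4t² - 1: f₀=-8, f₁=-4.515625, f₂=-2.375, f₃=-1.296875, f₄=-1.
(h/2)·[f₀ + 2f₁ + 2f₂ + 2f₃ + f₄] = 0.125·(-25.375) = -3.171875.

-3.171875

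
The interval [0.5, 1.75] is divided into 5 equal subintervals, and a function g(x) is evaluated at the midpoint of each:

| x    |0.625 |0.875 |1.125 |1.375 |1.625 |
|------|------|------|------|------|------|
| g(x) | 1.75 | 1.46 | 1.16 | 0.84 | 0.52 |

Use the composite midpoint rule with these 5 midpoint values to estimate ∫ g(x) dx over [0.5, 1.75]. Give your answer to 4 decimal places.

h = 0.25, n = 5.
h·[y(m₁) + y(m₂) + y(m₃) + y(m₄) + y(m₅)] = 0.25·(5.73) = 1.4325.

1.4325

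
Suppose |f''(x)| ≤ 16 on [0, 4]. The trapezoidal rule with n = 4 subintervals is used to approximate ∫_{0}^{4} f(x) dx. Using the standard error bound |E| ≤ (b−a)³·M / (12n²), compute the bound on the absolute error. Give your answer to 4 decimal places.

5.3333

|E| ≤ (4)³·16 / (12·4²) = 1024/192 = 5.3333.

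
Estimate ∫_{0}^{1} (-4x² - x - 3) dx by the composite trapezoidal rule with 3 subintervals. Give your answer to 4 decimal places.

-4.9074

h = (1 − 0)/3 = 0.333333.
Nodes x₀,…,x₃ = 0, 0.333333, 0.666667, 1.
f(x) = -4x² - x - 3: f₀=-3, f₁=-3.777778, f₂=-5.444444, f₃=-8.
(h/2)·[f₀ + 2f₁ + 2f₂ + f₃] = 0.166667·(-29.444444) = -4.9074.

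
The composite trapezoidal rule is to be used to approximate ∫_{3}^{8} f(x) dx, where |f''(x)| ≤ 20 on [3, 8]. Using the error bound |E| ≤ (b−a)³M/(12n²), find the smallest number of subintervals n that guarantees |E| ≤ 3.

9

Need 2500/(12n²) ≤ 3.
n² ≥ 2500/(12·3) = 69.4444 ⇒ n ≥ 8.3333, so the smallest n is 9.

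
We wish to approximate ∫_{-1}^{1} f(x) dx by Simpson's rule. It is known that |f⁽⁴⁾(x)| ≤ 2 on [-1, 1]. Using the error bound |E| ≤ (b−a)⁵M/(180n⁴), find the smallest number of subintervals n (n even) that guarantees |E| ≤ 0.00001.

14

Need 64/(180n⁴) ≤ 0.00001.
n⁴ ≥ 64/(180·0.00001) = 35555.6 ⇒ n ≥ 13.7318, so the smallest even n is 14. (n must be even for Simpson's rule.)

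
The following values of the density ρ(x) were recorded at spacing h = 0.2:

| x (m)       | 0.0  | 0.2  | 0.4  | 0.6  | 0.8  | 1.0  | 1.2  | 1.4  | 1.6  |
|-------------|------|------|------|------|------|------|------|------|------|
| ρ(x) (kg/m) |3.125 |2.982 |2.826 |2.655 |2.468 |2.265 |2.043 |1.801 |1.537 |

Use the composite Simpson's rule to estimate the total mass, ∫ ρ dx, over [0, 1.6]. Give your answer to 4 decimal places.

3.8765

h = 0.2, n = 8.
(h/3)·[y₀ + 4y₁ + 2y₂ + 4y₃ + 2y₄ + 4y₅ + 2y₆ + 4y₇ + y₈] = 0.066667·(58.148) = 3.8765.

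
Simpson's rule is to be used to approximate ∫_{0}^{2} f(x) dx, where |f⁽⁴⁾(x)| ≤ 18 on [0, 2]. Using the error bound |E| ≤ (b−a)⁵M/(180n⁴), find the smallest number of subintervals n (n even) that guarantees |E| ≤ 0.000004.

30

Need 576/(180n⁴) ≤ 0.000004.
n⁴ ≥ 576/(180·0.000004) = 800000 ⇒ n ≥ 29.9070, so the smallest even n is 30. (n must be even for Simpson's rule.)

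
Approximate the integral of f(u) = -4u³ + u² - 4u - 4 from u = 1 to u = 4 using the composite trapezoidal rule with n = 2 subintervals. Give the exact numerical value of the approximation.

h = (4 − 1)/2 = 1.5.
Nodes u₀,…,u₂ = 1, 2.5, 4.
f(u) = -4u³ + u² - 4u - 4: f₀=-11, f₁=-70.25, f₂=-260.
(h/2)·[f₀ + 2f₁ + f₂] = 0.75·(-411.5) = -308.625.

-308.625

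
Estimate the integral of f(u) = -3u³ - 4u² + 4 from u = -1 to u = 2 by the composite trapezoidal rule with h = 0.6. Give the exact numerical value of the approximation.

h = (2 − (-1))/5 = 0.6.
Nodes u₀,…,u₅ = -1, -0.4, 0.2, 0.8, 1.4, 2.
f(u) = -3u³ - 4u² + 4: f₀=3, f₁=3.552, f₂=3.816, f₃=-0.096, f₄=-12.072, f₅=-36.
(h/2)·[f₀ + 2f₁ + 2f₂ + 2f₃ + 2f₄ + f₅] = 0.3·(-42.6) = -12.78.

-12.78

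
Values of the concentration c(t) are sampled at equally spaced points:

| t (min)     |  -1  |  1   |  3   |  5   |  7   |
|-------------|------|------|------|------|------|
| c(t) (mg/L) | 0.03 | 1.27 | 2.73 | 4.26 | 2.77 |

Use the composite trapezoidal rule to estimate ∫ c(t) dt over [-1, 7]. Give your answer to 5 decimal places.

19.32000

h = 2, n = 4.
(h/2)·[y₀ + 2y₁ + 2y₂ + 2y₃ + y₄] = 1·(19.32) = 19.32000.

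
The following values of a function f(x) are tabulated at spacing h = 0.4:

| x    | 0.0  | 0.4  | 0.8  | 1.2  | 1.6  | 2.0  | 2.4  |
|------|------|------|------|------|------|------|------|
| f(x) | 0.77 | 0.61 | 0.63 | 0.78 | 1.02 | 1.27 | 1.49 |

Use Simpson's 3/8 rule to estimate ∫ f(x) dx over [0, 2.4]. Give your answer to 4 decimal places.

2.1615

h = 0.4, n = 6.
(3h/8)·[y₀ + 3y₁ + 3y₂ + 2y₃ + 3y₄ + 3y₅ + y₆] = 0.15·(14.41) = 2.1615.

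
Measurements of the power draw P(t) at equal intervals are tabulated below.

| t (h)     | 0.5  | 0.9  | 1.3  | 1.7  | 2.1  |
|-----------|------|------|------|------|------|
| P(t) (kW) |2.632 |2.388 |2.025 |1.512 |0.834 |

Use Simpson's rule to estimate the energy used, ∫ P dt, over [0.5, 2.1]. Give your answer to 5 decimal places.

h = 0.4, n = 4.
(h/3)·[y₀ + 4y₁ + 2y₂ + 4y₃ + y₄] = 0.133333·(23.116) = 3.08213.

3.08213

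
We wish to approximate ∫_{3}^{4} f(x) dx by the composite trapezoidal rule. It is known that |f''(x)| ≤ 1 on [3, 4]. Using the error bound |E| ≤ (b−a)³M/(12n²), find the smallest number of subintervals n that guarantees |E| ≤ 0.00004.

Need 1/(12n²) ≤ 0.00004.
n² ≥ 1/(12·0.00004) = 2083.33 ⇒ n ≥ 45.6435, so the smallest n is 46.

46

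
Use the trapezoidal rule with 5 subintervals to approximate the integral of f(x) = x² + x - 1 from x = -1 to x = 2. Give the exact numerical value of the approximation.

1.68

h = (2 − (-1))/5 = 0.6.
Nodes x₀,…,x₅ = -1, -0.4, 0.2, 0.8, 1.4, 2.
f(x) = x² + x - 1: f₀=-1, f₁=-1.24, f₂=-0.76, f₃=0.44, f₄=2.36, f₅=5.
(h/2)·[f₀ + 2f₁ + 2f₂ + 2f₃ + 2f₄ + f₅] = 0.3·(5.6) = 1.68.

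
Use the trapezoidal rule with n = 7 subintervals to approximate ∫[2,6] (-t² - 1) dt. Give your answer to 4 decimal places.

-73.5510

h = (6 − 2)/7 = 0.571429.
Nodes t₀,…,t₇ = 2, 2.571429, 3.142857, 3.714286, 4.285714, 4.857143, 5.428571, 6.
f(t) = -t² - 1: f₀=-5, f₁=-7.612245, f₂=-10.877551, f₃=-14.795918, f₄=-19.367347, f₅=-24.591837, f₆=-30.469388, f₇=-37.
(h/2)·[f₀ + 2f₁ + 2f₂ + 2f₃ + 2f₄ + 2f₅ + 2f₆ + f₇] = 0.285714·(-257.428571) = -73.5510.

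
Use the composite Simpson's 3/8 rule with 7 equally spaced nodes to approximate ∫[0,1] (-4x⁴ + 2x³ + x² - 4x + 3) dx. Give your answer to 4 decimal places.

h = (1 − 0)/6 = 0.166667.
Nodes x₀,…,x₆ = 0, 0.166667, 0.333333, 0.5, 0.666667, 0.833333, 1.
f(x) = -4x⁴ + 2x³ + x² - 4x + 3: f₀=3, f₁=2.367284, f₂=1.802469, f₃=1.25, f₄=0.580247, f₅=-0.410494, f₆=-2.
(3h/8)·[f₀ + 3f₁ + 3f₂ + 2f₃ + 3f₄ + 3f₅ + f₆] = 0.0625·(16.518519) = 1.0324.

1.0324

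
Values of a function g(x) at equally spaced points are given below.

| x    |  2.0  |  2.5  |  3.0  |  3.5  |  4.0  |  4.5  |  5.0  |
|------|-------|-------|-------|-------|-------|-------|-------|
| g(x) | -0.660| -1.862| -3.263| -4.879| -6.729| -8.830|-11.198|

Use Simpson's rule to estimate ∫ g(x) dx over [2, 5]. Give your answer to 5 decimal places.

-15.68767

h = 0.5, n = 6.
(h/3)·[y₀ + 4y₁ + 2y₂ + 4y₃ + 2y₄ + 4y₅ + y₆] = 0.166667·(-94.126) = -15.68767.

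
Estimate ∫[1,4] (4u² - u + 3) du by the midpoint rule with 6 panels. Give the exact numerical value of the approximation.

h = (4 − 1)/6 = 0.5.
Midpoints m₁,…,m₆ = 1.25, 1.75, 2.25, 2.75, 3.25, 3.75.
f(m₁)=8, f(m₂)=13.5, f(m₃)=21, f(m₄)=30.5, f(m₅)=42, f(m₆)=55.5.
h·[f(m₁) + f(m₂) + f(m₃) + f(m₄) + f(m₅) + f(m₆)] = 0.5·(170.5) = 85.25.

85.25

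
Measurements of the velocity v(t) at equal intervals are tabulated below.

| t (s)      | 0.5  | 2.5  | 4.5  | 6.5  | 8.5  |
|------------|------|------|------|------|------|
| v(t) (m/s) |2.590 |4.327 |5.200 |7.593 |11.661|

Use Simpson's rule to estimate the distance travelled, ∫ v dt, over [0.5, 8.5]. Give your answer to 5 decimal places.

48.22067

h = 2, n = 4.
(h/3)·[y₀ + 4y₁ + 2y₂ + 4y₃ + y₄] = 0.666667·(72.331) = 48.22067.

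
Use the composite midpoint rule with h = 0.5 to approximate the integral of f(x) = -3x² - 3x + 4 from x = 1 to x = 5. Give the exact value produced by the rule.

-143.75

h = (5 − 1)/8 = 0.5.
Midpoints m₁,…,m₈ = 1.25, 1.75, 2.25, 2.75, 3.25, 3.75, 4.25, 4.75.
f(m₁)=-4.4375, f(m₂)=-10.4375, f(m₃)=-17.9375, f(m₄)=-26.9375, f(m₅)=-37.4375, f(m₆)=-49.4375, f(m₇)=-62.9375, f(m₈)=-77.9375.
h·[f(m₁) + f(m₂) + f(m₃) + f(m₄) + f(m₅) + f(m₆) + f(m₇) + f(m₈)] = 0.5·(-287.5) = -143.75.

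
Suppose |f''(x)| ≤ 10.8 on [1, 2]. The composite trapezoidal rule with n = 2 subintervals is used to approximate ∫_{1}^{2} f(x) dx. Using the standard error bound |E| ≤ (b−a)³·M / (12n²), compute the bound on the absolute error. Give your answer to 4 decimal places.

0.2250

|E| ≤ (1)³·10.8 / (12·2²) = 10.8/48 = 0.2250.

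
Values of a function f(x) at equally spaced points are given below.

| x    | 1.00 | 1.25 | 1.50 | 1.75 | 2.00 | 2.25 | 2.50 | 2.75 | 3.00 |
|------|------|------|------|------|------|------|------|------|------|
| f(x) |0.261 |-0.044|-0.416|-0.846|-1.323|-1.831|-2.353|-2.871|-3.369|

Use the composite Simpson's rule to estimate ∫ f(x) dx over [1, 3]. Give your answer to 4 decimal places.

h = 0.25, n = 8.
(h/3)·[y₀ + 4y₁ + 2y₂ + 4y₃ + 2y₄ + 4y₅ + 2y₆ + 4y₇ + y₈] = 0.083333·(-33.660) = -2.8050.

-2.8050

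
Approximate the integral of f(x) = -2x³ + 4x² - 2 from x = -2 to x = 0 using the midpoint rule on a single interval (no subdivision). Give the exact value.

8

M = (b−a)·f(-1) = 2·(4) = 8.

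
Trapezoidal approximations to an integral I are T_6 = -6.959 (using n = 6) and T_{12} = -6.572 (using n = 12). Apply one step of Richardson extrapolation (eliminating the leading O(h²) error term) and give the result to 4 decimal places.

-6.4430

R = (4·T_{12} − T_6) / 3 = (4·(-6.572) − (-6.959))/3 = (-19.329)/3 = -6.4430.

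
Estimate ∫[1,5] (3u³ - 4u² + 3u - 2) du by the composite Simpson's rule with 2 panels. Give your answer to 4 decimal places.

h = (5 − 1)/2 = 2.
Nodes u₀,…,u₂ = 1, 3, 5.
f(u) = 3u³ - 4u² + 3u - 2: f₀=0, f₁=52, f₂=288.
(h/3)·[f₀ + 4f₁ + f₂] = 0.666667·(496) = 330.6667.

330.6667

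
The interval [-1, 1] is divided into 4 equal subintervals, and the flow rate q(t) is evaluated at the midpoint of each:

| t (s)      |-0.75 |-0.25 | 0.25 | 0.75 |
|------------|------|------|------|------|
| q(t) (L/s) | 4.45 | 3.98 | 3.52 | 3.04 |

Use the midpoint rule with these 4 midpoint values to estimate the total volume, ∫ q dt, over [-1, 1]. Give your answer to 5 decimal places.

7.49500

h = 0.5, n = 4.
h·[y(m₁) + y(m₂) + y(m₃) + y(m₄)] = 0.5·(14.99) = 7.49500.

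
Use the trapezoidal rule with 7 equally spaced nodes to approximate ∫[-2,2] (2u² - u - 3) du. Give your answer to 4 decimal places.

-0.7407

h = (2 − (-2))/6 = 0.666667.
Nodes u₀,…,u₆ = -2, -1.333333, -0.666667, 0, 0.666667, 1.333333, 2.
f(u) = 2u² - u - 3: f₀=7, f₁=1.888889, f₂=-1.444444, f₃=-3, f₄=-2.777778, f₅=-0.777778, f₆=3.
(h/2)·[f₀ + 2f₁ + 2f₂ + 2f₃ + 2f₄ + 2f₅ + f₆] = 0.333333·(-2.222222) = -0.7407.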